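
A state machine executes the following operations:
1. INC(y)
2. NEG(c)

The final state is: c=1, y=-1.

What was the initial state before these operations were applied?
c=-1, y=-2

Working backwards:
Final state: c=1, y=-1
Before step 2 (NEG(c)): c=-1, y=-1
Before step 1 (INC(y)): c=-1, y=-2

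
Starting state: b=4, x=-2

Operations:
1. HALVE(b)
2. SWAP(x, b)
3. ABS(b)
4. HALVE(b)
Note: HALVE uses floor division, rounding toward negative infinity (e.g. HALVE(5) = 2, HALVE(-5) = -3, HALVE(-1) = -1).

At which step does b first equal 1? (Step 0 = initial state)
Step 4

Tracing b:
Initial: b = 4
After step 1: b = 2
After step 2: b = -2
After step 3: b = 2
After step 4: b = 1 ← first occurrence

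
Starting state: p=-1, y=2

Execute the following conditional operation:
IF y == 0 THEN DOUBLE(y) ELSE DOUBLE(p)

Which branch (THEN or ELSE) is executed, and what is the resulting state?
Branch: ELSE, Final state: p=-2, y=2

Evaluating condition: y == 0
y = 2
Condition is False, so ELSE branch executes
After DOUBLE(p): p=-2, y=2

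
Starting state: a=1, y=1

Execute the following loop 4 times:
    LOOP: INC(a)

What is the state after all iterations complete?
a=5, y=1

Iteration trace:
Start: a=1, y=1
After iteration 1: a=2, y=1
After iteration 2: a=3, y=1
After iteration 3: a=4, y=1
After iteration 4: a=5, y=1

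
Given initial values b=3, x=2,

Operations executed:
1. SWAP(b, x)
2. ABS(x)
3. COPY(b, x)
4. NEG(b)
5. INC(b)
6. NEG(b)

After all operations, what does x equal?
x = 3

Tracing execution:
Step 1: SWAP(b, x) → x = 3
Step 2: ABS(x) → x = 3
Step 3: COPY(b, x) → x = 3
Step 4: NEG(b) → x = 3
Step 5: INC(b) → x = 3
Step 6: NEG(b) → x = 3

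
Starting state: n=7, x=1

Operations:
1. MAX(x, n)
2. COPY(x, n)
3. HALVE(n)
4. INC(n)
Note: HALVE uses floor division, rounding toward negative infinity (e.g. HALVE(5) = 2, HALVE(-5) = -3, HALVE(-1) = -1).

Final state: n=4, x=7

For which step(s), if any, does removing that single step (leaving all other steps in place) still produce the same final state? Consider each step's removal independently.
Step(s) 1, 2

Testing removal of each single step:
Without step 1: final = n=4, x=7 (same)
Without step 2: final = n=4, x=7 (same)
Without step 3: final = n=8, x=7 (different)
Without step 4: final = n=3, x=7 (different)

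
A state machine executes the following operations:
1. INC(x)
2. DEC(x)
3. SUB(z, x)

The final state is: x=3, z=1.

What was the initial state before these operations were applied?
x=3, z=4

Working backwards:
Final state: x=3, z=1
Before step 3 (SUB(z, x)): x=3, z=4
Before step 2 (DEC(x)): x=4, z=4
Before step 1 (INC(x)): x=3, z=4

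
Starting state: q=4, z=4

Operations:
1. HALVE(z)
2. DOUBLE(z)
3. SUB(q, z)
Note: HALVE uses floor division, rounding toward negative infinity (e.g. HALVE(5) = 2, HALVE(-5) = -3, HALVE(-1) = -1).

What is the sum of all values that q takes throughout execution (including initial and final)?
12

Values of q at each step:
Initial: q = 4
After step 1: q = 4
After step 2: q = 4
After step 3: q = 0
Sum = 4 + 4 + 4 + 0 = 12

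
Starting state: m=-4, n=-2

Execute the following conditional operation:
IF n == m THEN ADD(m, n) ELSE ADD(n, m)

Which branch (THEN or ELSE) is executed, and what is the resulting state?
Branch: ELSE, Final state: m=-4, n=-6

Evaluating condition: n == m
n = -2, m = -4
Condition is False, so ELSE branch executes
After ADD(n, m): m=-4, n=-6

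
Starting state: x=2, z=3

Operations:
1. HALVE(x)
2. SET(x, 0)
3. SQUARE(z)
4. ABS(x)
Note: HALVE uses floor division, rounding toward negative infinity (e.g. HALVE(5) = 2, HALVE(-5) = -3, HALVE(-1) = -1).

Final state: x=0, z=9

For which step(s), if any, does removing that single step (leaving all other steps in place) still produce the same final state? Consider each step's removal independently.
Step(s) 1, 4

Testing removal of each single step:
Without step 1: final = x=0, z=9 (same)
Without step 2: final = x=1, z=9 (different)
Without step 3: final = x=0, z=3 (different)
Without step 4: final = x=0, z=9 (same)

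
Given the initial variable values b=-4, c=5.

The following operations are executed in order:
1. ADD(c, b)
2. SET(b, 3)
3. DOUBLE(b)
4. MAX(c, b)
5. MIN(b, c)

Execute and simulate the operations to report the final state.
{b: 6, c: 6}

Step-by-step execution:
Initial: b=-4, c=5
After step 1 (ADD(c, b)): b=-4, c=1
After step 2 (SET(b, 3)): b=3, c=1
After step 3 (DOUBLE(b)): b=6, c=1
After step 4 (MAX(c, b)): b=6, c=6
After step 5 (MIN(b, c)): b=6, c=6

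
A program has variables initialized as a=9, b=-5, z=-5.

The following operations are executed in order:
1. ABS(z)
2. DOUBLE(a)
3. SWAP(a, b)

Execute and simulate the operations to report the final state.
{a: -5, b: 18, z: 5}

Step-by-step execution:
Initial: a=9, b=-5, z=-5
After step 1 (ABS(z)): a=9, b=-5, z=5
After step 2 (DOUBLE(a)): a=18, b=-5, z=5
After step 3 (SWAP(a, b)): a=-5, b=18, z=5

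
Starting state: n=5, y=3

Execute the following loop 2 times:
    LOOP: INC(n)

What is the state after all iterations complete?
n=7, y=3

Iteration trace:
Start: n=5, y=3
After iteration 1: n=6, y=3
After iteration 2: n=7, y=3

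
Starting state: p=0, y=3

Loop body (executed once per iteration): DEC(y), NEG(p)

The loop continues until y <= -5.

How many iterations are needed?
8

Tracing iterations:
Initial: p=0, y=3
After iteration 1: p=0, y=2
After iteration 2: p=0, y=1
After iteration 3: p=0, y=0
After iteration 4: p=0, y=-1
After iteration 5: p=0, y=-2
After iteration 6: p=0, y=-3
After iteration 7: p=0, y=-4
After iteration 8: p=0, y=-5
y <= -5 now holds, so the loop exits after 8 iterations.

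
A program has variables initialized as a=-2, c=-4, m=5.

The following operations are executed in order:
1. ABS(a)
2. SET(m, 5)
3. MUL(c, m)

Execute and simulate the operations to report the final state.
{a: 2, c: -20, m: 5}

Step-by-step execution:
Initial: a=-2, c=-4, m=5
After step 1 (ABS(a)): a=2, c=-4, m=5
After step 2 (SET(m, 5)): a=2, c=-4, m=5
After step 3 (MUL(c, m)): a=2, c=-20, m=5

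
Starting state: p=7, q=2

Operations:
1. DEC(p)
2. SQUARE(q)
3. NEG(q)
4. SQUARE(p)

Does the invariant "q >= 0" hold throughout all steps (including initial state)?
No, violated after step 3

The invariant is violated after step 3.

State at each step:
Initial: p=7, q=2
After step 1: p=6, q=2
After step 2: p=6, q=4
After step 3: p=6, q=-4
After step 4: p=36, q=-4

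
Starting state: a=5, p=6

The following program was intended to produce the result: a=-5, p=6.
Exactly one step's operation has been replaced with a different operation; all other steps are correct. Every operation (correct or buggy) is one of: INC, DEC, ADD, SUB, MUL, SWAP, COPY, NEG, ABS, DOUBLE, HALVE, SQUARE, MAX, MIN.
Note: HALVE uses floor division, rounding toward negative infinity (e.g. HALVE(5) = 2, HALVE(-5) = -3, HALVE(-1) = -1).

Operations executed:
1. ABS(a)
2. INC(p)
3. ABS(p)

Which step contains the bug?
Step 2

Trace with buggy code:
Initial: a=5, p=6
After step 1: a=5, p=6
After step 2: a=5, p=7
After step 3: a=5, p=7
Actual final a=5, p=7 ≠ expected a=-5, p=6.
Step 2 is the only position where a single-operation replacement can produce the expected result.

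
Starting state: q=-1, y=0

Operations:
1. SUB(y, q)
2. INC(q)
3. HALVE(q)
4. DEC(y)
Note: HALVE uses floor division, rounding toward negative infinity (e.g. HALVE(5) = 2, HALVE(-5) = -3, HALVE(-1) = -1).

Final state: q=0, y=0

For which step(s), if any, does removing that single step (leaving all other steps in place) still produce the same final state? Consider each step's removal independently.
Step(s) 3

Testing removal of each single step:
Without step 1: final = q=0, y=-1 (different)
Without step 2: final = q=-1, y=0 (different)
Without step 3: final = q=0, y=0 (same)
Without step 4: final = q=0, y=1 (different)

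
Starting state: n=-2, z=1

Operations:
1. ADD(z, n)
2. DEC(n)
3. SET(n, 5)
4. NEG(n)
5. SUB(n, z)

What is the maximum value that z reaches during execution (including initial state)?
1

Values of z at each step:
Initial: z = 1 ← maximum
After step 1: z = -1
After step 2: z = -1
After step 3: z = -1
After step 4: z = -1
After step 5: z = -1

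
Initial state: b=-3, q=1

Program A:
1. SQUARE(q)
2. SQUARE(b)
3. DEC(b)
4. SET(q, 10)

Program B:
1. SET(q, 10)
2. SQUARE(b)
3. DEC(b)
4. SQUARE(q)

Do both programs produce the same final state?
No

Program A final state: b=8, q=10
Program B final state: b=8, q=100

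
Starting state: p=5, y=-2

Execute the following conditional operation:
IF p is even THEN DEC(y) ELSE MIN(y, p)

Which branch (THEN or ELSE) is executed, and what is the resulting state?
Branch: ELSE, Final state: p=5, y=-2

Evaluating condition: p is even
Condition is False, so ELSE branch executes
After MIN(y, p): p=5, y=-2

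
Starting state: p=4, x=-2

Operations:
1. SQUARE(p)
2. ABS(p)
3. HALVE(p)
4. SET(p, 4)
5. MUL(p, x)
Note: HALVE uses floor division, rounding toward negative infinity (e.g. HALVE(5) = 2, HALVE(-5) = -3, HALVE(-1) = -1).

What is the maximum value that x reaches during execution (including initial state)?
-2

Values of x at each step:
Initial: x = -2 ← maximum
After step 1: x = -2
After step 2: x = -2
After step 3: x = -2
After step 4: x = -2
After step 5: x = -2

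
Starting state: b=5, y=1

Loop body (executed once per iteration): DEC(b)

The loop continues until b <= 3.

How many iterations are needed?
2

Tracing iterations:
Initial: b=5, y=1
After iteration 1: b=4, y=1
After iteration 2: b=3, y=1
b <= 3 now holds, so the loop exits after 2 iterations.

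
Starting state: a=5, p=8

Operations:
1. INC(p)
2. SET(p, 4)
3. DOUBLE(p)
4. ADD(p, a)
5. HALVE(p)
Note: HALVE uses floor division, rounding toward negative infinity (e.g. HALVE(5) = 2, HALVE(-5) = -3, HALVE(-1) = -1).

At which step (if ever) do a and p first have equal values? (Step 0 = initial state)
Never

a and p never become equal during execution.

Comparing values at each step:
Initial: a=5, p=8
After step 1: a=5, p=9
After step 2: a=5, p=4
After step 3: a=5, p=8
After step 4: a=5, p=13
After step 5: a=5, p=6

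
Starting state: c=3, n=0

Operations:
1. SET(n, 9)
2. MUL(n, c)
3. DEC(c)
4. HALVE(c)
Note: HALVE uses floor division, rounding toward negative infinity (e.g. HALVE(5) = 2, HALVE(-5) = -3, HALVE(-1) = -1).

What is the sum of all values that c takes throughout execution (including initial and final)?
12

Values of c at each step:
Initial: c = 3
After step 1: c = 3
After step 2: c = 3
After step 3: c = 2
After step 4: c = 1
Sum = 3 + 3 + 3 + 2 + 1 = 12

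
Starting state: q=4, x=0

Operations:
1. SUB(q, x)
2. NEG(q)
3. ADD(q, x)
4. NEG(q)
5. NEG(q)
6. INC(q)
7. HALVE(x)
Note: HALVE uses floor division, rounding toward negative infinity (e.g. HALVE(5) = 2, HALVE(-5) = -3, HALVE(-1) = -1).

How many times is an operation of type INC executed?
1

Counting INC operations:
Step 6: INC(q) ← INC
Total: 1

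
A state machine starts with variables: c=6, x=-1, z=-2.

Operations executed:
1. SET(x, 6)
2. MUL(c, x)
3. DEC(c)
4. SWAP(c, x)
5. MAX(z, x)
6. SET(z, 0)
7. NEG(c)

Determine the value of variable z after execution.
z = 0

Tracing execution:
Step 1: SET(x, 6) → z = -2
Step 2: MUL(c, x) → z = -2
Step 3: DEC(c) → z = -2
Step 4: SWAP(c, x) → z = -2
Step 5: MAX(z, x) → z = 35
Step 6: SET(z, 0) → z = 0
Step 7: NEG(c) → z = 0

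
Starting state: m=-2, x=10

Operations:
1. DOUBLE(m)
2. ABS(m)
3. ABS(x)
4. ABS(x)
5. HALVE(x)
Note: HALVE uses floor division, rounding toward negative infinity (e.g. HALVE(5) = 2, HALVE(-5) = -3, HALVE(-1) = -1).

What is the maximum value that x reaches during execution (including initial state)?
10

Values of x at each step:
Initial: x = 10 ← maximum
After step 1: x = 10
After step 2: x = 10
After step 3: x = 10
After step 4: x = 10
After step 5: x = 5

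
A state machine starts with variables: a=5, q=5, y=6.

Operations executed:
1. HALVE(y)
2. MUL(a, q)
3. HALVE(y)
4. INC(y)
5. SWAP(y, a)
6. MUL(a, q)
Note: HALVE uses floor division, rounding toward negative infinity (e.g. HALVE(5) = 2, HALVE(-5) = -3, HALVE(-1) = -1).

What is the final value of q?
q = 5

Tracing execution:
Step 1: HALVE(y) → q = 5
Step 2: MUL(a, q) → q = 5
Step 3: HALVE(y) → q = 5
Step 4: INC(y) → q = 5
Step 5: SWAP(y, a) → q = 5
Step 6: MUL(a, q) → q = 5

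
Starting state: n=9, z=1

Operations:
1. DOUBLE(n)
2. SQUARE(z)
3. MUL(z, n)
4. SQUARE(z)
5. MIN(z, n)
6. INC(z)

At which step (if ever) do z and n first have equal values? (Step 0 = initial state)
Step 3

z and n first become equal after step 3.

Comparing values at each step:
Initial: z=1, n=9
After step 1: z=1, n=18
After step 2: z=1, n=18
After step 3: z=18, n=18 ← equal!
After step 4: z=324, n=18
After step 5: z=18, n=18 ← equal!
After step 6: z=19, n=18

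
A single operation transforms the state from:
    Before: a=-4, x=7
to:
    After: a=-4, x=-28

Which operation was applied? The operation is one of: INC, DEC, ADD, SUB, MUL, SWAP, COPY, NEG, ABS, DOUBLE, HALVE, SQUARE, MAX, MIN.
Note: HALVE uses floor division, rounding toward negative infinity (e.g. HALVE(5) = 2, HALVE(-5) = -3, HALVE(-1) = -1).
MUL(x, a)

Analyzing the change:
Before: a=-4, x=7
After: a=-4, x=-28
Variable x changed from 7 to -28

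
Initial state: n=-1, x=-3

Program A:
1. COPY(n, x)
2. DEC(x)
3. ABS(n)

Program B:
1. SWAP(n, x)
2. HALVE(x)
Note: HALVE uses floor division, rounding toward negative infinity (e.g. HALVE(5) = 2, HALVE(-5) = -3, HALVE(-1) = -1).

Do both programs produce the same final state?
No

Program A final state: n=3, x=-4
Program B final state: n=-3, x=-1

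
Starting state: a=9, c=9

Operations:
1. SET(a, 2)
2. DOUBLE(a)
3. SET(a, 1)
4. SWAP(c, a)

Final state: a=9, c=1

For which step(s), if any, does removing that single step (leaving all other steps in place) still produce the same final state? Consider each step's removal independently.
Step(s) 1, 2

Testing removal of each single step:
Without step 1: final = a=9, c=1 (same)
Without step 2: final = a=9, c=1 (same)
Without step 3: final = a=9, c=4 (different)
Without step 4: final = a=1, c=9 (different)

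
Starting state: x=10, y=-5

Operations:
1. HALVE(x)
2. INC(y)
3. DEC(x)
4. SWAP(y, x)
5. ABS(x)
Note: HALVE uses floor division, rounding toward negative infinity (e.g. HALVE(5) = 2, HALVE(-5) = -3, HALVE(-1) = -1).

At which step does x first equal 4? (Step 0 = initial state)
Step 3

Tracing x:
Initial: x = 10
After step 1: x = 5
After step 2: x = 5
After step 3: x = 4 ← first occurrence
After step 4: x = -4
After step 5: x = 4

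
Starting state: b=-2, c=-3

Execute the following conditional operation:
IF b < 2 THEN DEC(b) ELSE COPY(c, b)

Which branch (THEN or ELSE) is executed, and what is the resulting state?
Branch: THEN, Final state: b=-3, c=-3

Evaluating condition: b < 2
b = -2
Condition is True, so THEN branch executes
After DEC(b): b=-3, c=-3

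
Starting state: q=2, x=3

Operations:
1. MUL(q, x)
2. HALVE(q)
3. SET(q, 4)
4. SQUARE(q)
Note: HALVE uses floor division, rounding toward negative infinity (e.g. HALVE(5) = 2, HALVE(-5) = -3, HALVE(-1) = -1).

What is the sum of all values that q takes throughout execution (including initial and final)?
31

Values of q at each step:
Initial: q = 2
After step 1: q = 6
After step 2: q = 3
After step 3: q = 4
After step 4: q = 16
Sum = 2 + 6 + 3 + 4 + 16 = 31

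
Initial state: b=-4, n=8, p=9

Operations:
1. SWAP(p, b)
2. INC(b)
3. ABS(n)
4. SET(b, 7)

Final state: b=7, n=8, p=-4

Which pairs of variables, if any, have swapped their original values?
None

Comparing initial and final values:
b: -4 → 7
n: 8 → 8
p: 9 → -4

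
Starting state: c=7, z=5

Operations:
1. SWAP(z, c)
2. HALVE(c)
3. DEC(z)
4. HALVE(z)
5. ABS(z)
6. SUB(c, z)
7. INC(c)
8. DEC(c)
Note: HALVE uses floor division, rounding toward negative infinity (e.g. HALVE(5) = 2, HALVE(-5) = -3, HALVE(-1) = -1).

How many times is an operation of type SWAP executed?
1

Counting SWAP operations:
Step 1: SWAP(z, c) ← SWAP
Total: 1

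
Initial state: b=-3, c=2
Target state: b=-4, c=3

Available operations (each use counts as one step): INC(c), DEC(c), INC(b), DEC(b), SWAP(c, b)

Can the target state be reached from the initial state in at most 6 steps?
Yes

Path (2 steps): INC(c) → DEC(b)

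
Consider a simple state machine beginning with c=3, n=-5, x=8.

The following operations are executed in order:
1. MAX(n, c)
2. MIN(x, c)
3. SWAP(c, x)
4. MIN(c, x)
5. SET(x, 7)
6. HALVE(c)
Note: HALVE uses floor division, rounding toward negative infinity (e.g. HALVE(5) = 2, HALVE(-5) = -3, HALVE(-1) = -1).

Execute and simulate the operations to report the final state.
{c: 1, n: 3, x: 7}

Step-by-step execution:
Initial: c=3, n=-5, x=8
After step 1 (MAX(n, c)): c=3, n=3, x=8
After step 2 (MIN(x, c)): c=3, n=3, x=3
After step 3 (SWAP(c, x)): c=3, n=3, x=3
After step 4 (MIN(c, x)): c=3, n=3, x=3
After step 5 (SET(x, 7)): c=3, n=3, x=7
After step 6 (HALVE(c)): c=1, n=3, x=7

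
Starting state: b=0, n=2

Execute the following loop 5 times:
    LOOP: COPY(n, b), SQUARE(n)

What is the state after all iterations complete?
b=0, n=0

Iteration trace:
Start: b=0, n=2
After iteration 1: b=0, n=0
After iteration 2: b=0, n=0
After iteration 3: b=0, n=0
After iteration 4: b=0, n=0
After iteration 5: b=0, n=0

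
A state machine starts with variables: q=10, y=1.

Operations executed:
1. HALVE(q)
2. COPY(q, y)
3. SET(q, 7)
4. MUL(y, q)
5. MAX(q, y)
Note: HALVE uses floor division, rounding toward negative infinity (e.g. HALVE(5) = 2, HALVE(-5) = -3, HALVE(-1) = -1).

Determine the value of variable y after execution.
y = 7

Tracing execution:
Step 1: HALVE(q) → y = 1
Step 2: COPY(q, y) → y = 1
Step 3: SET(q, 7) → y = 1
Step 4: MUL(y, q) → y = 7
Step 5: MAX(q, y) → y = 7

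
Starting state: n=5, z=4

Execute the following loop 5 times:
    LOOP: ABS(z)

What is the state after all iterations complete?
n=5, z=4

Iteration trace:
Start: n=5, z=4
After iteration 1: n=5, z=4
After iteration 2: n=5, z=4
After iteration 3: n=5, z=4
After iteration 4: n=5, z=4
After iteration 5: n=5, z=4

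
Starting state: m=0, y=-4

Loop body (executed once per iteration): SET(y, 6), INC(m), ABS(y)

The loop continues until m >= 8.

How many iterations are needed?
8

Tracing iterations:
Initial: m=0, y=-4
After iteration 1: m=1, y=6
After iteration 2: m=2, y=6
After iteration 3: m=3, y=6
After iteration 4: m=4, y=6
After iteration 5: m=5, y=6
After iteration 6: m=6, y=6
After iteration 7: m=7, y=6
After iteration 8: m=8, y=6
m >= 8 now holds, so the loop exits after 8 iterations.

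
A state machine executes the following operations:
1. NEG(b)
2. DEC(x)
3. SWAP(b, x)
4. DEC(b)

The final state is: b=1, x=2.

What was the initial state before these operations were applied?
b=-2, x=3

Working backwards:
Final state: b=1, x=2
Before step 4 (DEC(b)): b=2, x=2
Before step 3 (SWAP(b, x)): b=2, x=2
Before step 2 (DEC(x)): b=2, x=3
Before step 1 (NEG(b)): b=-2, x=3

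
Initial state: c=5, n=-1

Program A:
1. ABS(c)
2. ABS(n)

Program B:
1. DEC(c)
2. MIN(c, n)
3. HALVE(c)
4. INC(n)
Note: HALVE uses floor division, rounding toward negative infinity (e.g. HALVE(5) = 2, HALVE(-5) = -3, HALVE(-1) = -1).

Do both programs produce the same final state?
No

Program A final state: c=5, n=1
Program B final state: c=-1, n=0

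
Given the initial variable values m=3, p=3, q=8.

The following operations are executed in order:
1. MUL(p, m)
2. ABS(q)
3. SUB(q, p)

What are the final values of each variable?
{m: 3, p: 9, q: -1}

Step-by-step execution:
Initial: m=3, p=3, q=8
After step 1 (MUL(p, m)): m=3, p=9, q=8
After step 2 (ABS(q)): m=3, p=9, q=8
After step 3 (SUB(q, p)): m=3, p=9, q=-1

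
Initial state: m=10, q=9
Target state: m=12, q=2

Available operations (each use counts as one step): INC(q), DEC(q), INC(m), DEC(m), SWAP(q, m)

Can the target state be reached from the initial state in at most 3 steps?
No

The target state cannot be reached within 3 steps.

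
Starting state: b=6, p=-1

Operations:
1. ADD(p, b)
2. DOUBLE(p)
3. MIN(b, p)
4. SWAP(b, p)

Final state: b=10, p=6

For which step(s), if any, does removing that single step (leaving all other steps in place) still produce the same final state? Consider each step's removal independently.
Step(s) 3

Testing removal of each single step:
Without step 1: final = b=-2, p=-2 (different)
Without step 2: final = b=5, p=5 (different)
Without step 3: final = b=10, p=6 (same)
Without step 4: final = b=6, p=10 (different)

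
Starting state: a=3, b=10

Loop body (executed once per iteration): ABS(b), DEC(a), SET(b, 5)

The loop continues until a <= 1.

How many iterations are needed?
2

Tracing iterations:
Initial: a=3, b=10
After iteration 1: a=2, b=5
After iteration 2: a=1, b=5
a <= 1 now holds, so the loop exits after 2 iterations.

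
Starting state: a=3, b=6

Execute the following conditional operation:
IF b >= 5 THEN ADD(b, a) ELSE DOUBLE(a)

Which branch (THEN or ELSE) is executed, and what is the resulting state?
Branch: THEN, Final state: a=3, b=9

Evaluating condition: b >= 5
b = 6
Condition is True, so THEN branch executes
After ADD(b, a): a=3, b=9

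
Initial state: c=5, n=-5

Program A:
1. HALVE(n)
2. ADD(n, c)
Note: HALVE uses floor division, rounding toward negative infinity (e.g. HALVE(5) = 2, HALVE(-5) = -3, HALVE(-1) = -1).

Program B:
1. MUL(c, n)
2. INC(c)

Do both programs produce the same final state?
No

Program A final state: c=5, n=2
Program B final state: c=-24, n=-5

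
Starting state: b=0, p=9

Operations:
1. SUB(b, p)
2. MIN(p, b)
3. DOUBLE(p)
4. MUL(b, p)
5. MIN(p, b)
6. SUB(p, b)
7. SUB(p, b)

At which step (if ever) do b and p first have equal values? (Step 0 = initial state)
Step 2

b and p first become equal after step 2.

Comparing values at each step:
Initial: b=0, p=9
After step 1: b=-9, p=9
After step 2: b=-9, p=-9 ← equal!
After step 3: b=-9, p=-18
After step 4: b=162, p=-18
After step 5: b=162, p=-18
After step 6: b=162, p=-180
After step 7: b=162, p=-342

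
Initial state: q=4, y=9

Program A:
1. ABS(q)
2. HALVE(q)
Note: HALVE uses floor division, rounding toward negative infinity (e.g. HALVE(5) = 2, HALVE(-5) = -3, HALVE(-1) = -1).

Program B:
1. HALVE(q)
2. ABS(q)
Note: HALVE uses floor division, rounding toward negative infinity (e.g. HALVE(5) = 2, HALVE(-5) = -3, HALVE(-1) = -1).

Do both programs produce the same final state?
Yes

Program A final state: q=2, y=9
Program B final state: q=2, y=9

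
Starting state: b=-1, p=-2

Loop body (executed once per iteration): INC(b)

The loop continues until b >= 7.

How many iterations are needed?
8

Tracing iterations:
Initial: b=-1, p=-2
After iteration 1: b=0, p=-2
After iteration 2: b=1, p=-2
After iteration 3: b=2, p=-2
After iteration 4: b=3, p=-2
After iteration 5: b=4, p=-2
After iteration 6: b=5, p=-2
After iteration 7: b=6, p=-2
After iteration 8: b=7, p=-2
b >= 7 now holds, so the loop exits after 8 iterations.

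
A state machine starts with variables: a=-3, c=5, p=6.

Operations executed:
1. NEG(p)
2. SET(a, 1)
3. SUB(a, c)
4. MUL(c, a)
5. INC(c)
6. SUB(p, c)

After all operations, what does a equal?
a = -4

Tracing execution:
Step 1: NEG(p) → a = -3
Step 2: SET(a, 1) → a = 1
Step 3: SUB(a, c) → a = -4
Step 4: MUL(c, a) → a = -4
Step 5: INC(c) → a = -4
Step 6: SUB(p, c) → a = -4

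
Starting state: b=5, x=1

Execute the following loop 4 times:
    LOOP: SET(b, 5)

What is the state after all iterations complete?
b=5, x=1

Iteration trace:
Start: b=5, x=1
After iteration 1: b=5, x=1
After iteration 2: b=5, x=1
After iteration 3: b=5, x=1
After iteration 4: b=5, x=1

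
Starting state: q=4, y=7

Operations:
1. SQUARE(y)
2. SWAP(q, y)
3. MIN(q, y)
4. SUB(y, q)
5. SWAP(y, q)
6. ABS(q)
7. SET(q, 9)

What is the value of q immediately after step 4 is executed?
q = 4

Tracing q through execution:
Initial: q = 4
After step 1 (SQUARE(y)): q = 4
After step 2 (SWAP(q, y)): q = 49
After step 3 (MIN(q, y)): q = 4
After step 4 (SUB(y, q)): q = 4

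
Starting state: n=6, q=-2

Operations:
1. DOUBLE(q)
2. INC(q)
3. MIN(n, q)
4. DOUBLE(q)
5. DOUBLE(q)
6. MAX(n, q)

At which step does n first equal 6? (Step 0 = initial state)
Step 0

Tracing n:
Initial: n = 6 ← first occurrence
After step 1: n = 6
After step 2: n = 6
After step 3: n = -3
After step 4: n = -3
After step 5: n = -3
After step 6: n = -3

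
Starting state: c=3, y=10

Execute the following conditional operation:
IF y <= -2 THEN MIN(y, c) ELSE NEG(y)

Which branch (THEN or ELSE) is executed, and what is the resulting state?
Branch: ELSE, Final state: c=3, y=-10

Evaluating condition: y <= -2
y = 10
Condition is False, so ELSE branch executes
After NEG(y): c=3, y=-10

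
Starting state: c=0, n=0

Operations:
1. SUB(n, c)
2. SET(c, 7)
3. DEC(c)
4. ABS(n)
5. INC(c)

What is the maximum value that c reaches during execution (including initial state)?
7

Values of c at each step:
Initial: c = 0
After step 1: c = 0
After step 2: c = 7 ← maximum
After step 3: c = 6
After step 4: c = 6
After step 5: c = 7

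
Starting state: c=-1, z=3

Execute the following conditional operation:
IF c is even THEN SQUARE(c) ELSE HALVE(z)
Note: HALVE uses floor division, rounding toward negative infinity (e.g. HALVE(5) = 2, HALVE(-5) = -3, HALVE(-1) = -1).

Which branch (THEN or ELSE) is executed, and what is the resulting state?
Branch: ELSE, Final state: c=-1, z=1

Evaluating condition: c is even
Condition is False, so ELSE branch executes
After HALVE(z): c=-1, z=1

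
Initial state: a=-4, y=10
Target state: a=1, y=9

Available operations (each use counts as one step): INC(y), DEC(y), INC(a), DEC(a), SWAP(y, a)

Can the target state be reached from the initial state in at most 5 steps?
No

The target state cannot be reached within 5 steps.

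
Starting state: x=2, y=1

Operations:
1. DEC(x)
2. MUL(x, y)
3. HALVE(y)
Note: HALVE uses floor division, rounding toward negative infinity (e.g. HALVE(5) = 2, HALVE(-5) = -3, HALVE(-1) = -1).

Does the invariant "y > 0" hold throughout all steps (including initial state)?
No, violated after step 3

The invariant is violated after step 3.

State at each step:
Initial: x=2, y=1
After step 1: x=1, y=1
After step 2: x=1, y=1
After step 3: x=1, y=0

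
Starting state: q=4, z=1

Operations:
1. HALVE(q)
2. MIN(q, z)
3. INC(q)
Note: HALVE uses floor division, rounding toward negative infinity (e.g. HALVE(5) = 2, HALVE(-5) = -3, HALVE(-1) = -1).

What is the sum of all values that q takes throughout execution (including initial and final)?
9

Values of q at each step:
Initial: q = 4
After step 1: q = 2
After step 2: q = 1
After step 3: q = 2
Sum = 4 + 2 + 1 + 2 = 9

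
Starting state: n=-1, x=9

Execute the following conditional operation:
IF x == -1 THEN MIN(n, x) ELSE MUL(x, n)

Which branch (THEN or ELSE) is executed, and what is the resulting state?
Branch: ELSE, Final state: n=-1, x=-9

Evaluating condition: x == -1
x = 9
Condition is False, so ELSE branch executes
After MUL(x, n): n=-1, x=-9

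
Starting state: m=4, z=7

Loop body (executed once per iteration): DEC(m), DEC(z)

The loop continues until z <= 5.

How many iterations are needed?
2

Tracing iterations:
Initial: m=4, z=7
After iteration 1: m=3, z=6
After iteration 2: m=2, z=5
z <= 5 now holds, so the loop exits after 2 iterations.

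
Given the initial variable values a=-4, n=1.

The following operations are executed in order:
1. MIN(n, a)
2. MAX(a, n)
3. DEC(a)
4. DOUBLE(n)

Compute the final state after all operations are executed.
{a: -5, n: -8}

Step-by-step execution:
Initial: a=-4, n=1
After step 1 (MIN(n, a)): a=-4, n=-4
After step 2 (MAX(a, n)): a=-4, n=-4
After step 3 (DEC(a)): a=-5, n=-4
After step 4 (DOUBLE(n)): a=-5, n=-8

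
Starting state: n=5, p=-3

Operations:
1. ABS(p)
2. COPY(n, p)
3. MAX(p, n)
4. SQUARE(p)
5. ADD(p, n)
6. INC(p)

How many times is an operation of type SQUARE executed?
1

Counting SQUARE operations:
Step 4: SQUARE(p) ← SQUARE
Total: 1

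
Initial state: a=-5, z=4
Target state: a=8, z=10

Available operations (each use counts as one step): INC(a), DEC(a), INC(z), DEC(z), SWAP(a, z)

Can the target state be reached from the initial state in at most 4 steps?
No

The target state cannot be reached within 4 steps.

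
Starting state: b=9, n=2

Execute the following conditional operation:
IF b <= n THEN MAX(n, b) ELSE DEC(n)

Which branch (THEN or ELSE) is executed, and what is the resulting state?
Branch: ELSE, Final state: b=9, n=1

Evaluating condition: b <= n
b = 9, n = 2
Condition is False, so ELSE branch executes
After DEC(n): b=9, n=1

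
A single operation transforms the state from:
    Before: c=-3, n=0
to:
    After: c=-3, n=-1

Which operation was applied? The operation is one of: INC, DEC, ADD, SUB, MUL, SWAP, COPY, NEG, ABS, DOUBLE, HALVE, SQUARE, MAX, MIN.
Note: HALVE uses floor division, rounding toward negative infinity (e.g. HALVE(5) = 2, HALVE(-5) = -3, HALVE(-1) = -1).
DEC(n)

Analyzing the change:
Before: c=-3, n=0
After: c=-3, n=-1
Variable n changed from 0 to -1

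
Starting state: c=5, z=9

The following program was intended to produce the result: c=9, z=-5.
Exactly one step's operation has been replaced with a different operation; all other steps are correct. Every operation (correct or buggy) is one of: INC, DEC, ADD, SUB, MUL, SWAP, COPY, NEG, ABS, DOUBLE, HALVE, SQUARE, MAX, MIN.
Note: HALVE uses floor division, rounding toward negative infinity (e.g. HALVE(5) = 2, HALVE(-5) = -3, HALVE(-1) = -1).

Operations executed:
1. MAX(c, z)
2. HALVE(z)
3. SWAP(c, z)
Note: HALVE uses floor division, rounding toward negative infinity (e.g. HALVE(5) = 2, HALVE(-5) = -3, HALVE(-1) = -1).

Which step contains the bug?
Step 3

Trace with buggy code:
Initial: c=5, z=9
After step 1: c=9, z=9
After step 2: c=9, z=4
After step 3: c=4, z=9
Actual final c=4, z=9 ≠ expected c=9, z=-5.
Step 3 is the only position where a single-operation replacement can produce the expected result.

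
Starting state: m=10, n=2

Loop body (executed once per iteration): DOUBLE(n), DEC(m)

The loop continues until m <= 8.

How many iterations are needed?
2

Tracing iterations:
Initial: m=10, n=2
After iteration 1: m=9, n=4
After iteration 2: m=8, n=8
m <= 8 now holds, so the loop exits after 2 iterations.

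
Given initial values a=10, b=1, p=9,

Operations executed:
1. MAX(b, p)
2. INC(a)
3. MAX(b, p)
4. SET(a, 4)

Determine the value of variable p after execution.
p = 9

Tracing execution:
Step 1: MAX(b, p) → p = 9
Step 2: INC(a) → p = 9
Step 3: MAX(b, p) → p = 9
Step 4: SET(a, 4) → p = 9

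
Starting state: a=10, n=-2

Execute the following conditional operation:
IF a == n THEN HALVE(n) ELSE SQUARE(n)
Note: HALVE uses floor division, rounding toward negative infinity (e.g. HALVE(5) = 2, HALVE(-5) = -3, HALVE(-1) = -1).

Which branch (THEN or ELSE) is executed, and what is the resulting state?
Branch: ELSE, Final state: a=10, n=4

Evaluating condition: a == n
a = 10, n = -2
Condition is False, so ELSE branch executes
After SQUARE(n): a=10, n=4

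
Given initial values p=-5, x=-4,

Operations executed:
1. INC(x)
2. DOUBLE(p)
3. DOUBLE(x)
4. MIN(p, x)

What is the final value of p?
p = -10

Tracing execution:
Step 1: INC(x) → p = -5
Step 2: DOUBLE(p) → p = -10
Step 3: DOUBLE(x) → p = -10
Step 4: MIN(p, x) → p = -10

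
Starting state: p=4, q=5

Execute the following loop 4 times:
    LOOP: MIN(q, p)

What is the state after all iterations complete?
p=4, q=4

Iteration trace:
Start: p=4, q=5
After iteration 1: p=4, q=4
After iteration 2: p=4, q=4
After iteration 3: p=4, q=4
After iteration 4: p=4, q=4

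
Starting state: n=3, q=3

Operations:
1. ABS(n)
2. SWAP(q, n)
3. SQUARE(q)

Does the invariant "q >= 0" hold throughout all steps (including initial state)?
Yes

The invariant holds at every step.

State at each step:
Initial: n=3, q=3
After step 1: n=3, q=3
After step 2: n=3, q=3
After step 3: n=3, q=9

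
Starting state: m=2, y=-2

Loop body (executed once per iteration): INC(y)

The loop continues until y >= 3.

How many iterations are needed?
5

Tracing iterations:
Initial: m=2, y=-2
After iteration 1: m=2, y=-1
After iteration 2: m=2, y=0
After iteration 3: m=2, y=1
After iteration 4: m=2, y=2
After iteration 5: m=2, y=3
y >= 3 now holds, so the loop exits after 5 iterations.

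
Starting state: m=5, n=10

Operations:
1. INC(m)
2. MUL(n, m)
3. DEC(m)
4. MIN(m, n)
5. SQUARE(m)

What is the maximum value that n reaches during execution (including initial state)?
60

Values of n at each step:
Initial: n = 10
After step 1: n = 10
After step 2: n = 60 ← maximum
After step 3: n = 60
After step 4: n = 60
After step 5: n = 60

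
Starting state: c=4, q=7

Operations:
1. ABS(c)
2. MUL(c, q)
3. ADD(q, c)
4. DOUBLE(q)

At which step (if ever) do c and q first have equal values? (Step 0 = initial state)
Never

c and q never become equal during execution.

Comparing values at each step:
Initial: c=4, q=7
After step 1: c=4, q=7
After step 2: c=28, q=7
After step 3: c=28, q=35
After step 4: c=28, q=70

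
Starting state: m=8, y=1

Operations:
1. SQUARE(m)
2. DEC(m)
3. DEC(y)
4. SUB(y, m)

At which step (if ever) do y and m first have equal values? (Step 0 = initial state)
Never

y and m never become equal during execution.

Comparing values at each step:
Initial: y=1, m=8
After step 1: y=1, m=64
After step 2: y=1, m=63
After step 3: y=0, m=63
After step 4: y=-63, m=63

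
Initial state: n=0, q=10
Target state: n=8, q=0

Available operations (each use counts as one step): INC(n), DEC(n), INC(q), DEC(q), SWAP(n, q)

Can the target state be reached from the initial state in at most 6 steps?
Yes

Path (3 steps): DEC(q) → DEC(q) → SWAP(n, q)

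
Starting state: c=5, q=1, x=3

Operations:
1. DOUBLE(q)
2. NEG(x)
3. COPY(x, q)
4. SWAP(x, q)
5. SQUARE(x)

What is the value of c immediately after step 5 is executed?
c = 5

Tracing c through execution:
Initial: c = 5
After step 1 (DOUBLE(q)): c = 5
After step 2 (NEG(x)): c = 5
After step 3 (COPY(x, q)): c = 5
After step 4 (SWAP(x, q)): c = 5
After step 5 (SQUARE(x)): c = 5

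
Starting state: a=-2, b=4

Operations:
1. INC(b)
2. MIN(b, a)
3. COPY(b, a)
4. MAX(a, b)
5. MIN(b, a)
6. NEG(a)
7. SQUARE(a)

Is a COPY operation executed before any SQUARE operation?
Yes

First COPY: step 3
First SQUARE: step 7
Since 3 < 7, COPY comes first.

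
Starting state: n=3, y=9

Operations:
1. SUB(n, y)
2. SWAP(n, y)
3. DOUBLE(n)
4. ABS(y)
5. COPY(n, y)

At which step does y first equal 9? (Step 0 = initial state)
Step 0

Tracing y:
Initial: y = 9 ← first occurrence
After step 1: y = 9
After step 2: y = -6
After step 3: y = -6
After step 4: y = 6
After step 5: y = 6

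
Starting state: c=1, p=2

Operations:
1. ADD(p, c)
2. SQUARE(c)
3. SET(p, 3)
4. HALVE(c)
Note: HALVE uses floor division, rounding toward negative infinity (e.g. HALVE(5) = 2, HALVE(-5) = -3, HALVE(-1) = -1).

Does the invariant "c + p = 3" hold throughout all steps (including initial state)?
No, violated after step 1

The invariant is violated after step 1.

State at each step:
Initial: c=1, p=2
After step 1: c=1, p=3
After step 2: c=1, p=3
After step 3: c=1, p=3
After step 4: c=0, p=3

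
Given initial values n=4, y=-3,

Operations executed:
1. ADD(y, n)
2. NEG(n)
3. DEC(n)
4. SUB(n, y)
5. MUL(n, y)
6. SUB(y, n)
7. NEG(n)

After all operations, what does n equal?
n = 6

Tracing execution:
Step 1: ADD(y, n) → n = 4
Step 2: NEG(n) → n = -4
Step 3: DEC(n) → n = -5
Step 4: SUB(n, y) → n = -6
Step 5: MUL(n, y) → n = -6
Step 6: SUB(y, n) → n = -6
Step 7: NEG(n) → n = 6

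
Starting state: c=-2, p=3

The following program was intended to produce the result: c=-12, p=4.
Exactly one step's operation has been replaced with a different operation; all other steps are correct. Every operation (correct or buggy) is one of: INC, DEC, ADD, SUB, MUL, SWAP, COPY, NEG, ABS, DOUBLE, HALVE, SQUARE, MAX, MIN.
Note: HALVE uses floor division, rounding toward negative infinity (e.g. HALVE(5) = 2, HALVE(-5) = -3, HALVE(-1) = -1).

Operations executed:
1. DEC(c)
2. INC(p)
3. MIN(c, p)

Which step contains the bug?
Step 3

Trace with buggy code:
Initial: c=-2, p=3
After step 1: c=-3, p=3
After step 2: c=-3, p=4
After step 3: c=-3, p=4
Actual final c=-3, p=4 ≠ expected c=-12, p=4.
Step 3 is the only position where a single-operation replacement can produce the expected result.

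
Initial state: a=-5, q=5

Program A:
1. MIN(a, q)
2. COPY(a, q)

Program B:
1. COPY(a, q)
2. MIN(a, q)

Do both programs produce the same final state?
Yes

Program A final state: a=5, q=5
Program B final state: a=5, q=5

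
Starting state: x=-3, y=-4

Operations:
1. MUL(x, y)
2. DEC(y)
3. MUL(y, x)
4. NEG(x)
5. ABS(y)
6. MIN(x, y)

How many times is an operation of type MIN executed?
1

Counting MIN operations:
Step 6: MIN(x, y) ← MIN
Total: 1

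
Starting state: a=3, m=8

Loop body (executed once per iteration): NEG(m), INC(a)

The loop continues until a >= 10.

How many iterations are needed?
7

Tracing iterations:
Initial: a=3, m=8
After iteration 1: a=4, m=-8
After iteration 2: a=5, m=8
After iteration 3: a=6, m=-8
After iteration 4: a=7, m=8
After iteration 5: a=8, m=-8
After iteration 6: a=9, m=8
After iteration 7: a=10, m=-8
a >= 10 now holds, so the loop exits after 7 iterations.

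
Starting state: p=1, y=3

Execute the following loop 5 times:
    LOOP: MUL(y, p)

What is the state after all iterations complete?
p=1, y=3

Iteration trace:
Start: p=1, y=3
After iteration 1: p=1, y=3
After iteration 2: p=1, y=3
After iteration 3: p=1, y=3
After iteration 4: p=1, y=3
After iteration 5: p=1, y=3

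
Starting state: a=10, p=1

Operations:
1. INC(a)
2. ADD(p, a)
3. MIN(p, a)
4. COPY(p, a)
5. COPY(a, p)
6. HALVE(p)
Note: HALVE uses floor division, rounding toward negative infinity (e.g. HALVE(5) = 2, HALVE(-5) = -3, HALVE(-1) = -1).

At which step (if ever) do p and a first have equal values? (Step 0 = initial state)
Step 3

p and a first become equal after step 3.

Comparing values at each step:
Initial: p=1, a=10
After step 1: p=1, a=11
After step 2: p=12, a=11
After step 3: p=11, a=11 ← equal!
After step 4: p=11, a=11 ← equal!
After step 5: p=11, a=11 ← equal!
After step 6: p=5, a=11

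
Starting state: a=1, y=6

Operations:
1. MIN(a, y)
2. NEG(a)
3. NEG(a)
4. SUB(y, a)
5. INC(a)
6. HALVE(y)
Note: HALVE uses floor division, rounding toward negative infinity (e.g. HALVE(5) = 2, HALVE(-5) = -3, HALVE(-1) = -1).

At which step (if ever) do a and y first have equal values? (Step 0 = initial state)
Step 6

a and y first become equal after step 6.

Comparing values at each step:
Initial: a=1, y=6
After step 1: a=1, y=6
After step 2: a=-1, y=6
After step 3: a=1, y=6
After step 4: a=1, y=5
After step 5: a=2, y=5
After step 6: a=2, y=2 ← equal!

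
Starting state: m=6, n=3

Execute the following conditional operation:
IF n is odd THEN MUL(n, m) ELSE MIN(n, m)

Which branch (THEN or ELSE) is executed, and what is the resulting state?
Branch: THEN, Final state: m=6, n=18

Evaluating condition: n is odd
Condition is True, so THEN branch executes
After MUL(n, m): m=6, n=18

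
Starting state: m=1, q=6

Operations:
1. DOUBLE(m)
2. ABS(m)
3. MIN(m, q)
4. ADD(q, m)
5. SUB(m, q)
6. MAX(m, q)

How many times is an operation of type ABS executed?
1

Counting ABS operations:
Step 2: ABS(m) ← ABS
Total: 1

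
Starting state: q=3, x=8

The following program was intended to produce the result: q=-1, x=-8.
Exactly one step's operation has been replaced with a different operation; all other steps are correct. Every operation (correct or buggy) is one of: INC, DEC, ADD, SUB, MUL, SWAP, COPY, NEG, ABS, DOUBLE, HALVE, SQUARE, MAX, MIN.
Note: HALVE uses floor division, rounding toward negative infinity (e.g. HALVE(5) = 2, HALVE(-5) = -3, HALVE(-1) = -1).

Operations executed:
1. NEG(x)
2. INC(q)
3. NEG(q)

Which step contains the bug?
Step 2

Trace with buggy code:
Initial: q=3, x=8
After step 1: q=3, x=-8
After step 2: q=4, x=-8
After step 3: q=-4, x=-8
Actual final q=-4, x=-8 ≠ expected q=-1, x=-8.
Step 2 is the only position where a single-operation replacement can produce the expected result.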